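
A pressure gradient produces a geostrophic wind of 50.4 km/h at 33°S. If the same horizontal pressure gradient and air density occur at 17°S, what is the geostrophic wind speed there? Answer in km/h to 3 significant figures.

93.9 km/h

With the same pressure gradient and density, V_g ∝ 1/f ∝ 1/sin φ.
V₂ = V₁ · sin φ₁ / sin φ₂ = 50.4 × sin 33° / sin 17°
V₂ = 50.4 × 0.5446/0.2924 = 93.9 km/h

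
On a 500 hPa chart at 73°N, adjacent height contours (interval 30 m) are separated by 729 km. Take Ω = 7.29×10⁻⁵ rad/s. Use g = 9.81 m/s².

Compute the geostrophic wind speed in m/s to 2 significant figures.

Coriolis parameter at 73°N:
f = 2Ω sin φ = 2 × 7.29×10⁻⁵ × sin 73° = 1.39×10⁻⁴ s⁻¹
Height gradient: |∂Z/∂n| = 30 m / 729000 m = 4.12×10⁻⁵
On a pressure surface, geostrophic balance gives V_g = (g/f)|∂Z/∂n|:
V_g = 9.81 × 4.12×10⁻⁵ / 1.39×10⁻⁴ = 2.90 m/s

2.9 m/s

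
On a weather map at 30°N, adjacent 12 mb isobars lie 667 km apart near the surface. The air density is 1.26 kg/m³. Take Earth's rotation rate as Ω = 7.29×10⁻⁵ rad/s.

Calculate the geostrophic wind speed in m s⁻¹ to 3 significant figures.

19.6 m s⁻¹

Coriolis parameter at 30°N:
f = 2Ω sin φ = 2 × 7.29×10⁻⁵ × sin 30° = 7.29×10⁻⁵ s⁻¹
Pressure gradient: |∂P/∂n| = 1200 Pa / 667000 m = 1.80×10⁻³ Pa/m
Geostrophic balance (pressure-gradient force = Coriolis force):
V_g = (1/(fρ)) |∂P/∂n| = 1.80×10⁻³ / (7.29×10⁻⁵ × 1.26) = 19.6 m/s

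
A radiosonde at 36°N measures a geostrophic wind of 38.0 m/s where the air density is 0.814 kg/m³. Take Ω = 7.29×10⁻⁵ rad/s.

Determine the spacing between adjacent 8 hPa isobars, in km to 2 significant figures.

300 km

Coriolis parameter at 36°N:
f = 2Ω sin φ = 2 × 7.29×10⁻⁵ × sin 36° = 8.57×10⁻⁵ s⁻¹
Geostrophic balance rearranged: |∂P/∂n| = f ρ V_g
|∂P/∂n| = 8.57×10⁻⁵ × 0.814 × 38.0 = 2.65×10⁻³ Pa/m
Isobar spacing: Δn = ΔP/|∂P/∂n| = 800 Pa / 2.65×10⁻³ Pa/m = 301791 m ≈ 300 km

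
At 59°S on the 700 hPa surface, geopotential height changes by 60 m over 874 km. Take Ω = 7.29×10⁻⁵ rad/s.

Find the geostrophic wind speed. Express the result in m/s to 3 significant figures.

Coriolis parameter at 59°S:
f = 2Ω sin φ = 2 × 7.29×10⁻⁵ × sin 59° = 1.25×10⁻⁴ s⁻¹
Height gradient: |∂Z/∂n| = 60 m / 874000 m = 6.86×10⁻⁵
On a pressure surface, geostrophic balance gives V_g = (g/f)|∂Z/∂n|:
V_g = 9.81 × 6.86×10⁻⁵ / 1.25×10⁻⁴ = 5.39 m/s

5.39 m/s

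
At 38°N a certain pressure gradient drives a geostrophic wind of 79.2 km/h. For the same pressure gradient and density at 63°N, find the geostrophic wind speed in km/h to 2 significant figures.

With the same pressure gradient and density, V_g ∝ 1/f ∝ 1/sin φ.
V₂ = V₁ · sin φ₁ / sin φ₂ = 79.2 × sin 38° / sin 63°
V₂ = 79.2 × 0.6157/0.8910 = 55 km/h

55 km/h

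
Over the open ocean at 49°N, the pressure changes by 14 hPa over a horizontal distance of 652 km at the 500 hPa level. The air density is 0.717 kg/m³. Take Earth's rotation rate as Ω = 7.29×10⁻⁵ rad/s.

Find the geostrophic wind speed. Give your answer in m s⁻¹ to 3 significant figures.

Coriolis parameter at 49°N:
f = 2Ω sin φ = 2 × 7.29×10⁻⁵ × sin 49° = 1.10×10⁻⁴ s⁻¹
Pressure gradient: |∂P/∂n| = 1400 Pa / 652000 m = 2.15×10⁻³ Pa/m
Geostrophic balance (pressure-gradient force = Coriolis force):
V_g = (1/(fρ)) |∂P/∂n| = 2.15×10⁻³ / (1.10×10⁻⁴ × 0.717) = 27.2 m/s

27.2 m s⁻¹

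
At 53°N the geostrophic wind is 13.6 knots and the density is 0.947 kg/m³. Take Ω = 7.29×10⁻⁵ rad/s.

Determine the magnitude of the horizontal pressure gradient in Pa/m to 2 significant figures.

7.7×10⁻⁴ Pa/m

Coriolis parameter at 53°N:
f = 2Ω sin φ = 2 × 7.29×10⁻⁵ × sin 53° = 1.16×10⁻⁴ s⁻¹
Wind speed in SI: 13.6 knots = 7.00 m/s
Geostrophic balance rearranged: |∂P/∂n| = f ρ V_g
|∂P/∂n| = 1.16×10⁻⁴ × 0.947 × 7.00 = 7.71×10⁻⁴ Pa/m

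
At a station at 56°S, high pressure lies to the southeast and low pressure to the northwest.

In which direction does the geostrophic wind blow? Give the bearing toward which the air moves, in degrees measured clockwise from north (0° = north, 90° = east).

The pressure-gradient force points toward the northwest (bearing 315°).
Geostrophic balance: in the Southern Hemisphere the Coriolis force deflects motion to the left, so the geostrophic wind blows 90° to the left of the pressure-gradient force (low pressure on the right).
Rotating 315° by 90° counterclockwise gives 225° — the wind blows toward the southwest.

225°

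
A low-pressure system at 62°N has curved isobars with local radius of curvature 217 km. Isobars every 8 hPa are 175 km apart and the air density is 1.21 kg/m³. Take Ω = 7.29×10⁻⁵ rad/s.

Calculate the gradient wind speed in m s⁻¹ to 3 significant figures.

Coriolis parameter at 62°N:
f = 2Ω sin φ = 2 × 7.29×10⁻⁵ × sin 62° = 1.29×10⁻⁴ s⁻¹
Pressure gradient: |∂P/∂n| = 800 Pa / 175000 m = 4.57×10⁻³ Pa/m
Geostrophic speed: V_g = |∂P/∂n|/(fρ) = 4.57×10⁻³/(1.29×10⁻⁴ × 1.21) = 29.3 m/s
Around a low, centrifugal force acts outward with Coriolis, so pressure-gradient force balances both:
(1/ρ)|∂P/∂n| = fV + V²/R  →  V² + fR·V − fR·V_g = 0
With fR = 1.29×10⁻⁴ × 217×10³ m = 27.9 m/s:
V = [−fR + √((fR)² + 4 fR V_g)]/2 = [−27.9 + √(27.9² + 4×27.9×29.3)]/2 = 17.9 m/s
Subgeostrophic (V < V_g = 29.3 m/s), as expected around a low.

17.9 m s⁻¹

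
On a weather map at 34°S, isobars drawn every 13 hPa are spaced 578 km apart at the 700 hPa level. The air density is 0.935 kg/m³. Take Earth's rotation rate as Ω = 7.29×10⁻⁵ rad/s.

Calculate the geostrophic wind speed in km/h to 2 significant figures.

110 km/h

Coriolis parameter at 34°S:
f = 2Ω sin φ = 2 × 7.29×10⁻⁵ × sin 34° = 8.15×10⁻⁵ s⁻¹
Pressure gradient: |∂P/∂n| = 1300 Pa / 578000 m = 2.25×10⁻³ Pa/m
Geostrophic balance (pressure-gradient force = Coriolis force):
V_g = (1/(fρ)) |∂P/∂n| = 2.25×10⁻³ / (8.15×10⁻⁵ × 0.935) = 29.5 m/s
Converting: 29.5 m/s × 3.6 = 110 km/h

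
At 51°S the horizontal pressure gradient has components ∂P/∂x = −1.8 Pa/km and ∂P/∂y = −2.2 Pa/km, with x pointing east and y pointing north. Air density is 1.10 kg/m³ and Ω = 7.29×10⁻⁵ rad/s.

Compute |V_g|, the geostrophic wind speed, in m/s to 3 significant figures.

22.8 m/s

Coriolis parameter at 51°S:
f = 2Ω sin φ = 2 × 7.29×10⁻⁵ × sin 51° = 1.13×10⁻⁴ s⁻¹
In the Southern Hemisphere f is negative: f = −1.13×10⁻⁴ s⁻¹.
Component geostrophic relations (x east, y north):
u_g = −(1/(fρ)) ∂P/∂y,  v_g = (1/(fρ)) ∂P/∂x
u_g = −(−2.2×10⁻³)/(−1.13×10⁻⁴ × 1.10) = −17.7 m/s;  v_g = (−1.8×10⁻³)/(−1.13×10⁻⁴ × 1.10) = 14.4 m/s
|V_g| = √(u_g² + v_g²) = 22.8 m/s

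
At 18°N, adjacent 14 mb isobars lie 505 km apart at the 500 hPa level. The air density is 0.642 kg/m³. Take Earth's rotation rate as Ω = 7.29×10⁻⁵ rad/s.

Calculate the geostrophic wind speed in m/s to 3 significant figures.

Coriolis parameter at 18°N:
f = 2Ω sin φ = 2 × 7.29×10⁻⁵ × sin 18° = 4.51×10⁻⁵ s⁻¹
Pressure gradient: |∂P/∂n| = 1400 Pa / 505000 m = 2.77×10⁻³ Pa/m
Geostrophic balance (pressure-gradient force = Coriolis force):
V_g = (1/(fρ)) |∂P/∂n| = 2.77×10⁻³ / (4.51×10⁻⁵ × 0.642) = 95.8 m/s

95.8 m/s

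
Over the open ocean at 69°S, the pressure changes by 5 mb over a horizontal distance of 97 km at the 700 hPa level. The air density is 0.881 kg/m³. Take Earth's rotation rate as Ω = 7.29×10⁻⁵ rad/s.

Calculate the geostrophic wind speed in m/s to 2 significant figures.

43 m/s

Coriolis parameter at 69°S:
f = 2Ω sin φ = 2 × 7.29×10⁻⁵ × sin 69° = 1.36×10⁻⁴ s⁻¹
Pressure gradient: |∂P/∂n| = 500 Pa / 97000 m = 5.15×10⁻³ Pa/m
Geostrophic balance (pressure-gradient force = Coriolis force):
V_g = (1/(fρ)) |∂P/∂n| = 5.15×10⁻³ / (1.36×10⁻⁴ × 0.881) = 43.0 m/s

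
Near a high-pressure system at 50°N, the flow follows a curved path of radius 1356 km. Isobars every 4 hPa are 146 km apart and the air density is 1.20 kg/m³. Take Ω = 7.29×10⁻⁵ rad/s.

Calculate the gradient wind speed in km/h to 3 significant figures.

Coriolis parameter at 50°N:
f = 2Ω sin φ = 2 × 7.29×10⁻⁵ × sin 50° = 1.12×10⁻⁴ s⁻¹
Pressure gradient: |∂P/∂n| = 400 Pa / 146000 m = 2.74×10⁻³ Pa/m
Geostrophic speed: V_g = |∂P/∂n|/(fρ) = 2.74×10⁻³/(1.12×10⁻⁴ × 1.20) = 20.4 m/s
Around a high, pressure-gradient force acts outward with centrifugal, so Coriolis balances both:
fV = (1/ρ)|∂P/∂n| + V²/R  →  V² − fR·V + fR·V_g = 0
With fR = 1.12×10⁻⁴ × 1356×10³ m = 151 m/s:
V = [fR − √((fR)² − 4 fR V_g)]/2 = [151 − √(151² − 4×151×20.4)]/2 = 24.4 m/s
Supergeostrophic (V > V_g = 20.4 m/s), as expected around a high.
Converting: 24.4 m/s × 3.6 = 87.7 km/h

87.7 km/h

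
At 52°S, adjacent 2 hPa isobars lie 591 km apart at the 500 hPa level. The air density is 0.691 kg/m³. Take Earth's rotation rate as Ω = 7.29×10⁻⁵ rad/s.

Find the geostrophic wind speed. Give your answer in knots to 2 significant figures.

8.3 knots

Coriolis parameter at 52°S:
f = 2Ω sin φ = 2 × 7.29×10⁻⁵ × sin 52° = 1.15×10⁻⁴ s⁻¹
Pressure gradient: |∂P/∂n| = 200 Pa / 591000 m = 3.38×10⁻⁴ Pa/m
Geostrophic balance (pressure-gradient force = Coriolis force):
V_g = (1/(fρ)) |∂P/∂n| = 3.38×10⁻⁴ / (1.15×10⁻⁴ × 0.691) = 4.26 m/s
Converting: 4.26 m/s × 1.944 = 8.3 knots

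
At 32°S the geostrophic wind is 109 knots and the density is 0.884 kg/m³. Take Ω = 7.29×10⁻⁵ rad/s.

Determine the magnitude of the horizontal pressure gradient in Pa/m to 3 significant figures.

Coriolis parameter at 32°S:
f = 2Ω sin φ = 2 × 7.29×10⁻⁵ × sin 32° = 7.73×10⁻⁵ s⁻¹
Wind speed in SI: 109 knots = 56.1 m/s
Geostrophic balance rearranged: |∂P/∂n| = f ρ V_g
|∂P/∂n| = 7.73×10⁻⁵ × 0.884 × 56.1 = 3.83×10⁻³ Pa/m

3.83×10⁻³ Pa/m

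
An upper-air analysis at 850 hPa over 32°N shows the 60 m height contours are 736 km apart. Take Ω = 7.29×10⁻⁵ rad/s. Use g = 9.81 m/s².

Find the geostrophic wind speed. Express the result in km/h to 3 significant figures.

Coriolis parameter at 32°N:
f = 2Ω sin φ = 2 × 7.29×10⁻⁵ × sin 32° = 7.73×10⁻⁵ s⁻¹
Height gradient: |∂Z/∂n| = 60 m / 736000 m = 8.15×10⁻⁵
On a pressure surface, geostrophic balance gives V_g = (g/f)|∂Z/∂n|:
V_g = 9.81 × 8.15×10⁻⁵ / 7.73×10⁻⁵ = 10.4 m/s
Converting: 10.4 m/s × 3.6 = 37.3 km/h

37.3 km/h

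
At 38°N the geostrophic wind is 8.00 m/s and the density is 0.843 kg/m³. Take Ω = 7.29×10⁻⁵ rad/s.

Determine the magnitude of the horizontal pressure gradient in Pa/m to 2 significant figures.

Coriolis parameter at 38°N:
f = 2Ω sin φ = 2 × 7.29×10⁻⁵ × sin 38° = 8.98×10⁻⁵ s⁻¹
Geostrophic balance rearranged: |∂P/∂n| = f ρ V_g
|∂P/∂n| = 8.98×10⁻⁵ × 0.843 × 8.00 = 6.05×10⁻⁴ Pa/m

6.1×10⁻⁴ Pa/m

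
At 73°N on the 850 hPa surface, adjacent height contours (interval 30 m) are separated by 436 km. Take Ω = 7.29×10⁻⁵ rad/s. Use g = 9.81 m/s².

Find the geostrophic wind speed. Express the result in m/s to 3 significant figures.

4.84 m/s

Coriolis parameter at 73°N:
f = 2Ω sin φ = 2 × 7.29×10⁻⁵ × sin 73° = 1.39×10⁻⁴ s⁻¹
Height gradient: |∂Z/∂n| = 30 m / 436000 m = 6.88×10⁻⁵
On a pressure surface, geostrophic balance gives V_g = (g/f)|∂Z/∂n|:
V_g = 9.81 × 6.88×10⁻⁵ / 1.39×10⁻⁴ = 4.84 m/s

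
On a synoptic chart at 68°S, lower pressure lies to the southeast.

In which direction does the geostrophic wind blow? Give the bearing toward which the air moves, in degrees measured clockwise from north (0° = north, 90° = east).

The pressure-gradient force points toward the southeast (bearing 135°).
Geostrophic balance: in the Southern Hemisphere the Coriolis force deflects motion to the left, so the geostrophic wind blows 90° to the left of the pressure-gradient force (low pressure on the right).
Rotating 135° by 90° counterclockwise gives 045° — the wind blows toward the northeast.

045°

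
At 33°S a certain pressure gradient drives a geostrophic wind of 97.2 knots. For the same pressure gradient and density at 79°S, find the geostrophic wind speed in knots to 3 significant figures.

With the same pressure gradient and density, V_g ∝ 1/f ∝ 1/sin φ.
V₂ = V₁ · sin φ₁ / sin φ₂ = 97.2 × sin 33° / sin 79°
V₂ = 97.2 × 0.5446/0.9816 = 53.9 knots

53.9 knots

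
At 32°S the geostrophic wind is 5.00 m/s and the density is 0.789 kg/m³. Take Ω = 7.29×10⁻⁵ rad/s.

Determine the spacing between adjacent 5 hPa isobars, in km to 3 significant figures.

1640 km

Coriolis parameter at 32°S:
f = 2Ω sin φ = 2 × 7.29×10⁻⁵ × sin 32° = 7.73×10⁻⁵ s⁻¹
Geostrophic balance rearranged: |∂P/∂n| = f ρ V_g
|∂P/∂n| = 7.73×10⁻⁵ × 0.789 × 5.00 = 3.05×10⁻⁴ Pa/m
Isobar spacing: Δn = ΔP/|∂P/∂n| = 500 Pa / 3.05×10⁻⁴ Pa/m = 1640423 m ≈ 1640 km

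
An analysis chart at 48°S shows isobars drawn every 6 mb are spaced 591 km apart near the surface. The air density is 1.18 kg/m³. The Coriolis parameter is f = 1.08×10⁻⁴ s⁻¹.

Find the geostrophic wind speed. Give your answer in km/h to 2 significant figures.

29 km/h

Pressure gradient: |∂P/∂n| = 600 Pa / 591000 m = 1.02×10⁻³ Pa/m
Geostrophic balance (pressure-gradient force = Coriolis force):
V_g = (1/(fρ)) |∂P/∂n| = 1.02×10⁻³ / (1.08×10⁻⁴ × 1.18) = 7.97 m/s
Converting: 7.97 m/s × 3.6 = 29 km/h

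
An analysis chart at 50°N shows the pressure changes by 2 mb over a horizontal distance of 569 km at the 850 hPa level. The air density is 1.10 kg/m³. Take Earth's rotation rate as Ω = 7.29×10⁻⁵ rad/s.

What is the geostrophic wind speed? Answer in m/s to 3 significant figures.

Coriolis parameter at 50°N:
f = 2Ω sin φ = 2 × 7.29×10⁻⁵ × sin 50° = 1.12×10⁻⁴ s⁻¹
Pressure gradient: |∂P/∂n| = 200 Pa / 569000 m = 3.51×10⁻⁴ Pa/m
Geostrophic balance (pressure-gradient force = Coriolis force):
V_g = (1/(fρ)) |∂P/∂n| = 3.51×10⁻⁴ / (1.12×10⁻⁴ × 1.10) = 2.86 m/s

2.86 m/s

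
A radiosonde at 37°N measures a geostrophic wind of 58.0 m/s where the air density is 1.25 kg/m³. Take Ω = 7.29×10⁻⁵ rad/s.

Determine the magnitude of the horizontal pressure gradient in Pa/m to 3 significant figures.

Coriolis parameter at 37°N:
f = 2Ω sin φ = 2 × 7.29×10⁻⁵ × sin 37° = 8.77×10⁻⁵ s⁻¹
Geostrophic balance rearranged: |∂P/∂n| = f ρ V_g
|∂P/∂n| = 8.77×10⁻⁵ × 1.25 × 58.0 = 6.36×10⁻³ Pa/m

6.36×10⁻³ Pa/m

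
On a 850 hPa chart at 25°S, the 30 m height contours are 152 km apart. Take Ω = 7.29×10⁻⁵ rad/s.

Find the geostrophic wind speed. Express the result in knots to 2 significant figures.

Coriolis parameter at 25°S:
f = 2Ω sin φ = 2 × 7.29×10⁻⁵ × sin 25° = 6.16×10⁻⁵ s⁻¹
Height gradient: |∂Z/∂n| = 30 m / 152000 m = 1.97×10⁻⁴
On a pressure surface, geostrophic balance gives V_g = (g/f)|∂Z/∂n|:
V_g = 9.81 × 1.97×10⁻⁴ / 6.16×10⁻⁵ = 31.4 m/s
Converting: 31.4 m/s × 1.944 = 61 knots

61 knots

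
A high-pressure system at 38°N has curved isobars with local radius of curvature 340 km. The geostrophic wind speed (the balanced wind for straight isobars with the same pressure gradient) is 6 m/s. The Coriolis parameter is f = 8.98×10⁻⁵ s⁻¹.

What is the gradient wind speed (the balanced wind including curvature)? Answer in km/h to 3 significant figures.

29.5 km/h

Around a high, pressure-gradient force acts outward with centrifugal, so Coriolis balances both:
fV = (1/ρ)|∂P/∂n| + V²/R  →  V² − fR·V + fR·V_g = 0
With fR = 8.98×10⁻⁵ × 340×10³ m = 30.5 m/s:
V = [fR − √((fR)² − 4 fR V_g)]/2 = [30.5 − √(30.5² − 4×30.5×6)]/2 = 8.2 m/s
Supergeostrophic (V > V_g = 6 m/s), as expected around a high.
Converting: 8.2 m/s × 3.6 = 29.5 km/h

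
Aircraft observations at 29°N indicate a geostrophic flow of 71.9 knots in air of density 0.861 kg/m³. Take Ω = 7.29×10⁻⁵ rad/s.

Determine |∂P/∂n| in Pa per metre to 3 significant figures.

Coriolis parameter at 29°N:
f = 2Ω sin φ = 2 × 7.29×10⁻⁵ × sin 29° = 7.07×10⁻⁵ s⁻¹
Wind speed in SI: 71.9 knots = 37.0 m/s
Geostrophic balance rearranged: |∂P/∂n| = f ρ V_g
|∂P/∂n| = 7.07×10⁻⁵ × 0.861 × 37.0 = 2.25×10⁻³ Pa/m

2.25×10⁻³ Pa/m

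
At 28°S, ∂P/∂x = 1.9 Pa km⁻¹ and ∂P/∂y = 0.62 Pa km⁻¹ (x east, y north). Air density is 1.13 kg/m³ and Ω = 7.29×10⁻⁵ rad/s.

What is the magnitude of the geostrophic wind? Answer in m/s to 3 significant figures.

Coriolis parameter at 28°S:
f = 2Ω sin φ = 2 × 7.29×10⁻⁵ × sin 28° = 6.84×10⁻⁵ s⁻¹
In the Southern Hemisphere f is negative: f = −6.84×10⁻⁵ s⁻¹.
Component geostrophic relations (x east, y north):
u_g = −(1/(fρ)) ∂P/∂y,  v_g = (1/(fρ)) ∂P/∂x
u_g = −(0.62×10⁻³)/(−6.84×10⁻⁵ × 1.13) = 8.02 m/s;  v_g = (1.9×10⁻³)/(−6.84×10⁻⁵ × 1.13) = −24.6 m/s
|V_g| = √(u_g² + v_g²) = 25.8 m/s

25.8 m/s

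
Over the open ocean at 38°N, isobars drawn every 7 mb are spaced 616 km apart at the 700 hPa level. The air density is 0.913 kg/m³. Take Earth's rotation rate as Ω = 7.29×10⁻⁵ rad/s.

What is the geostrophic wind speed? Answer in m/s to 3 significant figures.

13.9 m/s

Coriolis parameter at 38°N:
f = 2Ω sin φ = 2 × 7.29×10⁻⁵ × sin 38° = 8.98×10⁻⁵ s⁻¹
Pressure gradient: |∂P/∂n| = 700 Pa / 616000 m = 1.14×10⁻³ Pa/m
Geostrophic balance (pressure-gradient force = Coriolis force):
V_g = (1/(fρ)) |∂P/∂n| = 1.14×10⁻³ / (8.98×10⁻⁵ × 0.913) = 13.9 m/s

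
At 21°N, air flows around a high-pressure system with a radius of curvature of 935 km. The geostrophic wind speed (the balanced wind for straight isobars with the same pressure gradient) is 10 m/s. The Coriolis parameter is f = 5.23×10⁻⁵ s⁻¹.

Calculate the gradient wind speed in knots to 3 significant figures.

27.3 knots

Around a high, pressure-gradient force acts outward with centrifugal, so Coriolis balances both:
fV = (1/ρ)|∂P/∂n| + V²/R  →  V² − fR·V + fR·V_g = 0
With fR = 5.23×10⁻⁵ × 935×10³ m = 48.9 m/s:
V = [fR − √((fR)² − 4 fR V_g)]/2 = [48.9 − √(48.9² − 4×48.9×10)]/2 = 14 m/s
Supergeostrophic (V > V_g = 10 m/s), as expected around a high.
Converting: 14 m/s × 1.944 = 27.3 knots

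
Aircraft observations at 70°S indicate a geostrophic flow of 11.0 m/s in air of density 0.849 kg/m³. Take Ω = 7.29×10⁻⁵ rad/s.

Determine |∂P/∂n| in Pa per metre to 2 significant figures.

Coriolis parameter at 70°S:
f = 2Ω sin φ = 2 × 7.29×10⁻⁵ × sin 70° = 1.37×10⁻⁴ s⁻¹
Geostrophic balance rearranged: |∂P/∂n| = f ρ V_g
|∂P/∂n| = 1.37×10⁻⁴ × 0.849 × 11.0 = 1.28×10⁻³ Pa/m

1.3×10⁻³ Pa/m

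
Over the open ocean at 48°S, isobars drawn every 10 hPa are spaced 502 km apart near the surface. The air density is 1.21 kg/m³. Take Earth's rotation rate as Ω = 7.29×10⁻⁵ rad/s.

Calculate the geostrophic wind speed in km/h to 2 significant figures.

55 km/h

Coriolis parameter at 48°S:
f = 2Ω sin φ = 2 × 7.29×10⁻⁵ × sin 48° = 1.08×10⁻⁴ s⁻¹
Pressure gradient: |∂P/∂n| = 1000 Pa / 502000 m = 1.99×10⁻³ Pa/m
Geostrophic balance (pressure-gradient force = Coriolis force):
V_g = (1/(fρ)) |∂P/∂n| = 1.99×10⁻³ / (1.08×10⁻⁴ × 1.21) = 15.2 m/s
Converting: 15.2 m/s × 3.6 = 55 km/h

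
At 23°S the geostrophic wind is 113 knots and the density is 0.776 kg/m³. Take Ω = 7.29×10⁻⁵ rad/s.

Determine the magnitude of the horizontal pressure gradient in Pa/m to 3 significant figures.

Coriolis parameter at 23°S:
f = 2Ω sin φ = 2 × 7.29×10⁻⁵ × sin 23° = 5.70×10⁻⁵ s⁻¹
Wind speed in SI: 113 knots = 58.1 m/s
Geostrophic balance rearranged: |∂P/∂n| = f ρ V_g
|∂P/∂n| = 5.70×10⁻⁵ × 0.776 × 58.1 = 2.57×10⁻³ Pa/m

2.57×10⁻³ Pa/m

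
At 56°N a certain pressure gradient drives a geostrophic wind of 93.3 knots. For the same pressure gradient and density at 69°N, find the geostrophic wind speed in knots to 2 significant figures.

83 knots

With the same pressure gradient and density, V_g ∝ 1/f ∝ 1/sin φ.
V₂ = V₁ · sin φ₁ / sin φ₂ = 93.3 × sin 56° / sin 69°
V₂ = 93.3 × 0.8290/0.9336 = 83 knots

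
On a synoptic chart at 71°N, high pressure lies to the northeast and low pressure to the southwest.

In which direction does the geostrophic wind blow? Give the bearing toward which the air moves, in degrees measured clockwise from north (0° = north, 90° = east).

The pressure-gradient force points toward the southwest (bearing 225°).
Geostrophic balance: in the Northern Hemisphere the Coriolis force deflects motion to the right, so the geostrophic wind blows 90° to the right of the pressure-gradient force (low pressure on the left).
Rotating 225° by 90° clockwise gives 315° — the wind blows toward the northwest.

315°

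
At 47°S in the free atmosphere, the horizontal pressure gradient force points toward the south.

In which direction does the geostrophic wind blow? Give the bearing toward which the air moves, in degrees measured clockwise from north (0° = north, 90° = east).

The pressure-gradient force points toward the south (bearing 180°).
Geostrophic balance: in the Southern Hemisphere the Coriolis force deflects motion to the left, so the geostrophic wind blows 90° to the left of the pressure-gradient force (low pressure on the right).
Rotating 180° by 90° counterclockwise gives 090° — the wind blows toward the east.

090°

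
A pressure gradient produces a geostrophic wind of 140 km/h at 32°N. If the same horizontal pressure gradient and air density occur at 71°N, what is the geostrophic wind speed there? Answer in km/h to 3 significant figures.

78.5 km/h

With the same pressure gradient and density, V_g ∝ 1/f ∝ 1/sin φ.
V₂ = V₁ · sin φ₁ / sin φ₂ = 140 × sin 32° / sin 71°
V₂ = 140 × 0.5299/0.9455 = 78.5 km/h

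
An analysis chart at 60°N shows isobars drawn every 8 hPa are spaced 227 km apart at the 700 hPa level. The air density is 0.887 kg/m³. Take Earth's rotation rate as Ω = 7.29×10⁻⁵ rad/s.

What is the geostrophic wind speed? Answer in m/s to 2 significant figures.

31 m/s

Coriolis parameter at 60°N:
f = 2Ω sin φ = 2 × 7.29×10⁻⁵ × sin 60° = 1.26×10⁻⁴ s⁻¹
Pressure gradient: |∂P/∂n| = 800 Pa / 227000 m = 3.52×10⁻³ Pa/m
Geostrophic balance (pressure-gradient force = Coriolis force):
V_g = (1/(fρ)) |∂P/∂n| = 3.52×10⁻³ / (1.26×10⁻⁴ × 0.887) = 31.5 m/s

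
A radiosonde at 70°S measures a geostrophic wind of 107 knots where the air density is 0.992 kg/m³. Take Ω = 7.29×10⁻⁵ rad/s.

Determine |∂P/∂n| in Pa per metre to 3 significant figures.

7.48×10⁻³ Pa/m

Coriolis parameter at 70°S:
f = 2Ω sin φ = 2 × 7.29×10⁻⁵ × sin 70° = 1.37×10⁻⁴ s⁻¹
Wind speed in SI: 107 knots = 55.0 m/s
Geostrophic balance rearranged: |∂P/∂n| = f ρ V_g
|∂P/∂n| = 1.37×10⁻⁴ × 0.992 × 55.0 = 7.48×10⁻³ Pa/m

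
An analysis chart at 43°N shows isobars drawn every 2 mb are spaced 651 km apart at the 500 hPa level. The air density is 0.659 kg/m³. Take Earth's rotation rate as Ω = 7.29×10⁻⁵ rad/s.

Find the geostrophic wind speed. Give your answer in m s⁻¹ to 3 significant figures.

Coriolis parameter at 43°N:
f = 2Ω sin φ = 2 × 7.29×10⁻⁵ × sin 43° = 9.94×10⁻⁵ s⁻¹
Pressure gradient: |∂P/∂n| = 200 Pa / 651000 m = 3.07×10⁻⁴ Pa/m
Geostrophic balance (pressure-gradient force = Coriolis force):
V_g = (1/(fρ)) |∂P/∂n| = 3.07×10⁻⁴ / (9.94×10⁻⁵ × 0.659) = 4.69 m/s

4.69 m s⁻¹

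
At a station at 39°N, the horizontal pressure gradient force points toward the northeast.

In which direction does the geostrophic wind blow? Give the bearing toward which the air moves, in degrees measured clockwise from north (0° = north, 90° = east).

135°

The pressure-gradient force points toward the northeast (bearing 045°).
Geostrophic balance: in the Northern Hemisphere the Coriolis force deflects motion to the right, so the geostrophic wind blows 90° to the right of the pressure-gradient force (low pressure on the left).
Rotating 045° by 90° clockwise gives 135° — the wind blows toward the southeast.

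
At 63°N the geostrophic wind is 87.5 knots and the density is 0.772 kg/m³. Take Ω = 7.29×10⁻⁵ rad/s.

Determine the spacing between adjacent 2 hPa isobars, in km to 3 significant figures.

Coriolis parameter at 63°N:
f = 2Ω sin φ = 2 × 7.29×10⁻⁵ × sin 63° = 1.30×10⁻⁴ s⁻¹
Wind speed in SI: 87.5 knots = 45.0 m/s
Geostrophic balance rearranged: |∂P/∂n| = f ρ V_g
|∂P/∂n| = 1.30×10⁻⁴ × 0.772 × 45.0 = 4.51×10⁻³ Pa/m
Isobar spacing: Δn = ΔP/|∂P/∂n| = 200 Pa / 4.51×10⁻³ Pa/m = 44302 m ≈ 44.3 km

44.3 km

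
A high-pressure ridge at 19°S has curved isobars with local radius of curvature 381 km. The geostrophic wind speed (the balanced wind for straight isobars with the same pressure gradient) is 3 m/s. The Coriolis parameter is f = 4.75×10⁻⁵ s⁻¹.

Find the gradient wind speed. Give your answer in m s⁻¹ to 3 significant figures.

Around a high, pressure-gradient force acts outward with centrifugal, so Coriolis balances both:
fV = (1/ρ)|∂P/∂n| + V²/R  →  V² − fR·V + fR·V_g = 0
With fR = 4.75×10⁻⁵ × 381×10³ m = 18.1 m/s:
V = [fR − √((fR)² − 4 fR V_g)]/2 = [18.1 − √(18.1² − 4×18.1×3)]/2 = 3.8 m/s
Supergeostrophic (V > V_g = 3 m/s), as expected around a high.

3.80 m s⁻¹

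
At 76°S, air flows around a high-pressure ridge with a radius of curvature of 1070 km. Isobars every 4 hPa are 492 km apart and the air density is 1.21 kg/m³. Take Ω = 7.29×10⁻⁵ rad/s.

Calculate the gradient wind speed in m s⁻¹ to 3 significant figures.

4.91 m s⁻¹

Coriolis parameter at 76°S:
f = 2Ω sin φ = 2 × 7.29×10⁻⁵ × sin 76° = 1.41×10⁻⁴ s⁻¹
Pressure gradient: |∂P/∂n| = 400 Pa / 492000 m = 8.13×10⁻⁴ Pa/m
Geostrophic speed: V_g = |∂P/∂n|/(fρ) = 8.13×10⁻⁴/(1.41×10⁻⁴ × 1.21) = 4.75 m/s
Around a high, pressure-gradient force acts outward with centrifugal, so Coriolis balances both:
fV = (1/ρ)|∂P/∂n| + V²/R  →  V² − fR·V + fR·V_g = 0
With fR = 1.41×10⁻⁴ × 1070×10³ m = 151 m/s:
V = [fR − √((fR)² − 4 fR V_g)]/2 = [151 − √(151² − 4×151×4.75)]/2 = 4.91 m/s
Supergeostrophic (V > V_g = 4.75 m/s), as expected around a high.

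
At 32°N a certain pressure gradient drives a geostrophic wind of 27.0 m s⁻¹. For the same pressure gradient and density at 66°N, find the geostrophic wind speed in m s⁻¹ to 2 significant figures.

16 m s⁻¹

With the same pressure gradient and density, V_g ∝ 1/f ∝ 1/sin φ.
V₂ = V₁ · sin φ₁ / sin φ₂ = 27.0 × sin 32° / sin 66°
V₂ = 27.0 × 0.5299/0.9135 = 16 m s⁻¹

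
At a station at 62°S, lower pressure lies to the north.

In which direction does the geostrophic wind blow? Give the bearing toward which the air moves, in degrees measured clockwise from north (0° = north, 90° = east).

The pressure-gradient force points toward the north (bearing 000°).
Geostrophic balance: in the Southern Hemisphere the Coriolis force deflects motion to the left, so the geostrophic wind blows 90° to the left of the pressure-gradient force (low pressure on the right).
Rotating 000° by 90° counterclockwise gives 270° — the wind blows toward the west.

270°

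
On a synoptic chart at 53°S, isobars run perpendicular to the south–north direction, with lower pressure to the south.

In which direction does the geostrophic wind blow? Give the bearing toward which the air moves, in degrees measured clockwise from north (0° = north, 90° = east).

090°

The pressure-gradient force points toward the south (bearing 180°).
Geostrophic balance: in the Southern Hemisphere the Coriolis force deflects motion to the left, so the geostrophic wind blows 90° to the left of the pressure-gradient force (low pressure on the right).
Rotating 180° by 90° counterclockwise gives 090° — the wind blows toward the east.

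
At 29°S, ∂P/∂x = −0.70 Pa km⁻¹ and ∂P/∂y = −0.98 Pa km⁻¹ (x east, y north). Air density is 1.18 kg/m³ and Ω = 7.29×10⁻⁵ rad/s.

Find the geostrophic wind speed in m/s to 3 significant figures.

14.4 m/s

Coriolis parameter at 29°S:
f = 2Ω sin φ = 2 × 7.29×10⁻⁵ × sin 29° = 7.07×10⁻⁵ s⁻¹
In the Southern Hemisphere f is negative: f = −7.07×10⁻⁵ s⁻¹.
Component geostrophic relations (x east, y north):
u_g = −(1/(fρ)) ∂P/∂y,  v_g = (1/(fρ)) ∂P/∂x
u_g = −(−0.98×10⁻³)/(−7.07×10⁻⁵ × 1.18) = −11.7 m/s;  v_g = (−0.70×10⁻³)/(−7.07×10⁻⁵ × 1.18) = 8.39 m/s
|V_g| = √(u_g² + v_g²) = 14.4 m/s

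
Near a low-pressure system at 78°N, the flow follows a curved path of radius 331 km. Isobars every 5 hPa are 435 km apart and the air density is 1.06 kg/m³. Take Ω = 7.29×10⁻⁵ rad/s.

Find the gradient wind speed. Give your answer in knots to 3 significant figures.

13.0 knots

Coriolis parameter at 78°N:
f = 2Ω sin φ = 2 × 7.29×10⁻⁵ × sin 78° = 1.43×10⁻⁴ s⁻¹
Pressure gradient: |∂P/∂n| = 500 Pa / 435000 m = 1.15×10⁻³ Pa/m
Geostrophic speed: V_g = |∂P/∂n|/(fρ) = 1.15×10⁻³/(1.43×10⁻⁴ × 1.06) = 7.60 m/s
Around a low, centrifugal force acts outward with Coriolis, so pressure-gradient force balances both:
(1/ρ)|∂P/∂n| = fV + V²/R  →  V² + fR·V − fR·V_g = 0
With fR = 1.43×10⁻⁴ × 331×10³ m = 47.2 m/s:
V = [−fR + √((fR)² + 4 fR V_g)]/2 = [−47.2 + √(47.2² + 4×47.2×7.6)]/2 = 6.66 m/s
Subgeostrophic (V < V_g = 7.6 m/s), as expected around a low.
Converting: 6.66 m/s × 1.944 = 13.0 knots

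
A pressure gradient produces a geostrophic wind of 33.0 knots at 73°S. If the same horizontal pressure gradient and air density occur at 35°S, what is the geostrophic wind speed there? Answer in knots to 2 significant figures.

55 knots

With the same pressure gradient and density, V_g ∝ 1/f ∝ 1/sin φ.
V₂ = V₁ · sin φ₁ / sin φ₂ = 33.0 × sin 73° / sin 35°
V₂ = 33.0 × 0.9563/0.5736 = 55 knots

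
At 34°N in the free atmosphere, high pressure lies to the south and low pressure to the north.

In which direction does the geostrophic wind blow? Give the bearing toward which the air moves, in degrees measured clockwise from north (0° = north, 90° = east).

The pressure-gradient force points toward the north (bearing 000°).
Geostrophic balance: in the Northern Hemisphere the Coriolis force deflects motion to the right, so the geostrophic wind blows 90° to the right of the pressure-gradient force (low pressure on the left).
Rotating 000° by 90° clockwise gives 090° — the wind blows toward the east.

090°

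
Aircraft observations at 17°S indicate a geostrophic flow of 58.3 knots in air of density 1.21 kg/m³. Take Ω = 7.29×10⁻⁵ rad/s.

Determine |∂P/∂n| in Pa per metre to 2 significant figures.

1.5×10⁻³ Pa/m

Coriolis parameter at 17°S:
f = 2Ω sin φ = 2 × 7.29×10⁻⁵ × sin 17° = 4.26×10⁻⁵ s⁻¹
Wind speed in SI: 58.3 knots = 30.0 m/s
Geostrophic balance rearranged: |∂P/∂n| = f ρ V_g
|∂P/∂n| = 4.26×10⁻⁵ × 1.21 × 30.0 = 1.55×10⁻³ Pa/m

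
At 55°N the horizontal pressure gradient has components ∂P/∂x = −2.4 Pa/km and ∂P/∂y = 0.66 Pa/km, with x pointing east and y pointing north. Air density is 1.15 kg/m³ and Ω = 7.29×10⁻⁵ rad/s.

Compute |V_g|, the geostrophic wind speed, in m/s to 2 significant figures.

Coriolis parameter at 55°N:
f = 2Ω sin φ = 2 × 7.29×10⁻⁵ × sin 55° = 1.19×10⁻⁴ s⁻¹
Component geostrophic relations (x east, y north):
u_g = −(1/(fρ)) ∂P/∂y,  v_g = (1/(fρ)) ∂P/∂x
u_g = −(0.66×10⁻³)/(1.19×10⁻⁴ × 1.15) = −4.81 m/s;  v_g = (−2.4×10⁻³)/(1.19×10⁻⁴ × 1.15) = −17.5 m/s
|V_g| = √(u_g² + v_g²) = 18.1 m/s

18 m/s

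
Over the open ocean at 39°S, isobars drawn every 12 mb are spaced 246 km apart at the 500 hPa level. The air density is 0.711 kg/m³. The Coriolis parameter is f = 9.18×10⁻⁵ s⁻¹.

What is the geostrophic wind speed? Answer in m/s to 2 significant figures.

75 m/s

Pressure gradient: |∂P/∂n| = 1200 Pa / 246000 m = 4.88×10⁻³ Pa/m
Geostrophic balance (pressure-gradient force = Coriolis force):
V_g = (1/(fρ)) |∂P/∂n| = 4.88×10⁻³ / (9.18×10⁻⁵ × 0.711) = 74.7 m/s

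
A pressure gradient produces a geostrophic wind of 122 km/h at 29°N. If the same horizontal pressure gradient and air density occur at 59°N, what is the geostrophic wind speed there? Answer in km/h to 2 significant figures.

69 km/h

With the same pressure gradient and density, V_g ∝ 1/f ∝ 1/sin φ.
V₂ = V₁ · sin φ₁ / sin φ₂ = 122 × sin 29° / sin 59°
V₂ = 122 × 0.4848/0.8572 = 69 km/h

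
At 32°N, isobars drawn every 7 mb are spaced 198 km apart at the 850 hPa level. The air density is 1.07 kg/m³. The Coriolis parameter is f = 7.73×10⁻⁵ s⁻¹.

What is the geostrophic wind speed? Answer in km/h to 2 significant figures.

150 km/h

Pressure gradient: |∂P/∂n| = 700 Pa / 198000 m = 3.54×10⁻³ Pa/m
Geostrophic balance (pressure-gradient force = Coriolis force):
V_g = (1/(fρ)) |∂P/∂n| = 3.54×10⁻³ / (7.73×10⁻⁵ × 1.07) = 42.7 m/s
Converting: 42.7 m/s × 3.6 = 150 km/h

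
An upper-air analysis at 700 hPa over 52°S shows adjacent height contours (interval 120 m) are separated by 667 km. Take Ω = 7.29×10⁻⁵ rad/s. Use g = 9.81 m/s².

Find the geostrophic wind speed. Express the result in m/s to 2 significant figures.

15 m/s

Coriolis parameter at 52°S:
f = 2Ω sin φ = 2 × 7.29×10⁻⁵ × sin 52° = 1.15×10⁻⁴ s⁻¹
Height gradient: |∂Z/∂n| = 120 m / 667000 m = 1.80×10⁻⁴
On a pressure surface, geostrophic balance gives V_g = (g/f)|∂Z/∂n|:
V_g = 9.81 × 1.80×10⁻⁴ / 1.15×10⁻⁴ = 15.4 m/s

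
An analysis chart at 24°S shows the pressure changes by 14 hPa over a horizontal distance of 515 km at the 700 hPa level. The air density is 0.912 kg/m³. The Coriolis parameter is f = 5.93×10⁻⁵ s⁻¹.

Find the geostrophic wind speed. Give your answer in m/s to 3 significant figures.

Pressure gradient: |∂P/∂n| = 1400 Pa / 515000 m = 2.72×10⁻³ Pa/m
Geostrophic balance (pressure-gradient force = Coriolis force):
V_g = (1/(fρ)) |∂P/∂n| = 2.72×10⁻³ / (5.93×10⁻⁵ × 0.912) = 50.3 m/s

50.3 m/s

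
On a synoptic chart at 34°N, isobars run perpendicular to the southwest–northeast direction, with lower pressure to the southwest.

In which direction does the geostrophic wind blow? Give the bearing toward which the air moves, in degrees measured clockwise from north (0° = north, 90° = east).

315°

The pressure-gradient force points toward the southwest (bearing 225°).
Geostrophic balance: in the Northern Hemisphere the Coriolis force deflects motion to the right, so the geostrophic wind blows 90° to the right of the pressure-gradient force (low pressure on the left).
Rotating 225° by 90° clockwise gives 315° — the wind blows toward the northwest.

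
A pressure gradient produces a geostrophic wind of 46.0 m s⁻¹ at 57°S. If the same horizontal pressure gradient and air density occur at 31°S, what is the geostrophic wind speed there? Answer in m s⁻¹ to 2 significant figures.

75 m s⁻¹

With the same pressure gradient and density, V_g ∝ 1/f ∝ 1/sin φ.
V₂ = V₁ · sin φ₁ / sin φ₂ = 46.0 × sin 57° / sin 31°
V₂ = 46.0 × 0.8387/0.5150 = 75 m s⁻¹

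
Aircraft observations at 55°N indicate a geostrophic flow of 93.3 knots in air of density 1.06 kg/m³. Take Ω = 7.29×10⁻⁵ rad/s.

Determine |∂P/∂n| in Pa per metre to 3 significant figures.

Coriolis parameter at 55°N:
f = 2Ω sin φ = 2 × 7.29×10⁻⁵ × sin 55° = 1.19×10⁻⁴ s⁻¹
Wind speed in SI: 93.3 knots = 48.0 m/s
Geostrophic balance rearranged: |∂P/∂n| = f ρ V_g
|∂P/∂n| = 1.19×10⁻⁴ × 1.06 × 48.0 = 6.08×10⁻³ Pa/m

6.08×10⁻³ Pa/m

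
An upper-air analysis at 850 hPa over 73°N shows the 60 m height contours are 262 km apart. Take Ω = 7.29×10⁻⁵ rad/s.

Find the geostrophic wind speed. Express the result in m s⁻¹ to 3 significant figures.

16.1 m s⁻¹

Coriolis parameter at 73°N:
f = 2Ω sin φ = 2 × 7.29×10⁻⁵ × sin 73° = 1.39×10⁻⁴ s⁻¹
Height gradient: |∂Z/∂n| = 60 m / 262000 m = 2.29×10⁻⁴
On a pressure surface, geostrophic balance gives V_g = (g/f)|∂Z/∂n|:
V_g = 9.81 × 2.29×10⁻⁴ / 1.39×10⁻⁴ = 16.1 m/s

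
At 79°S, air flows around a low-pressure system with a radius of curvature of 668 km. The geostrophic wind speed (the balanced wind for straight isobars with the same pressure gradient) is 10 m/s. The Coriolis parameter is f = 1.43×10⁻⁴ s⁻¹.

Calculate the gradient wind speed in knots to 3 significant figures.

17.7 knots

Around a low, centrifugal force acts outward with Coriolis, so pressure-gradient force balances both:
(1/ρ)|∂P/∂n| = fV + V²/R  →  V² + fR·V − fR·V_g = 0
With fR = 1.43×10⁻⁴ × 668×10³ m = 95.5 m/s:
V = [−fR + √((fR)² + 4 fR V_g)]/2 = [−95.5 + √(95.5² + 4×95.5×10)]/2 = 9.13 m/s
Subgeostrophic (V < V_g = 10 m/s), as expected around a low.
Converting: 9.13 m/s × 1.944 = 17.7 knots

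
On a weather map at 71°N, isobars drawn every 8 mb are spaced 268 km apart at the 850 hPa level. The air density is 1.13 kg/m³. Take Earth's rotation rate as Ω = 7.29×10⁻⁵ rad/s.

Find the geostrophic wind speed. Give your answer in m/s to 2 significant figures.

Coriolis parameter at 71°N:
f = 2Ω sin φ = 2 × 7.29×10⁻⁵ × sin 71° = 1.38×10⁻⁴ s⁻¹
Pressure gradient: |∂P/∂n| = 800 Pa / 268000 m = 2.99×10⁻³ Pa/m
Geostrophic balance (pressure-gradient force = Coriolis force):
V_g = (1/(fρ)) |∂P/∂n| = 2.99×10⁻³ / (1.38×10⁻⁴ × 1.13) = 19.2 m/s

19 m/s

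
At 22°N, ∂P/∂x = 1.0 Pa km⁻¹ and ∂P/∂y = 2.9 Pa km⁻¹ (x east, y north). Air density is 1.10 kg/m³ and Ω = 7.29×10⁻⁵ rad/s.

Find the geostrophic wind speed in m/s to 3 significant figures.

Coriolis parameter at 22°N:
f = 2Ω sin φ = 2 × 7.29×10⁻⁵ × sin 22° = 5.46×10⁻⁵ s⁻¹
Component geostrophic relations (x east, y north):
u_g = −(1/(fρ)) ∂P/∂y,  v_g = (1/(fρ)) ∂P/∂x
u_g = −(2.9×10⁻³)/(5.46×10⁻⁵ × 1.10) = −48.3 m/s;  v_g = (1.0×10⁻³)/(5.46×10⁻⁵ × 1.10) = 16.6 m/s
|V_g| = √(u_g² + v_g²) = 51.1 m/s

51.1 m/s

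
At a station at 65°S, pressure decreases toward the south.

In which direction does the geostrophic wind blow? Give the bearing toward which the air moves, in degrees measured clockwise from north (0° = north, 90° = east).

The pressure-gradient force points toward the south (bearing 180°).
Geostrophic balance: in the Southern Hemisphere the Coriolis force deflects motion to the left, so the geostrophic wind blows 90° to the left of the pressure-gradient force (low pressure on the right).
Rotating 180° by 90° counterclockwise gives 090° — the wind blows toward the east.

090°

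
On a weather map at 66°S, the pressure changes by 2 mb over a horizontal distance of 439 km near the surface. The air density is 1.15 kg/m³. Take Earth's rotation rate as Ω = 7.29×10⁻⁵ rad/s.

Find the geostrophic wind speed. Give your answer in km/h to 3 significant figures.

10.7 km/h

Coriolis parameter at 66°S:
f = 2Ω sin φ = 2 × 7.29×10⁻⁵ × sin 66° = 1.33×10⁻⁴ s⁻¹
Pressure gradient: |∂P/∂n| = 200 Pa / 439000 m = 4.56×10⁻⁴ Pa/m
Geostrophic balance (pressure-gradient force = Coriolis force):
V_g = (1/(fρ)) |∂P/∂n| = 4.56×10⁻⁴ / (1.33×10⁻⁴ × 1.15) = 2.97 m/s
Converting: 2.97 m/s × 3.6 = 10.7 km/h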